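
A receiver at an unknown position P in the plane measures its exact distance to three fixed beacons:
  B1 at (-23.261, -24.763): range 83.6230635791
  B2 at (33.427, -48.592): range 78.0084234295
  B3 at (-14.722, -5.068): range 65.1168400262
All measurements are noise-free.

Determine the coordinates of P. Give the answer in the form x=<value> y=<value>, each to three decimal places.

eq1: (x + 23.261)² + (y + 24.763)² = 83.6230635791²
eq2: (x − 33.427)² + (y + 48.592)² = 78.0084234295²
eq3: (x + 14.722)² + (y + 5.068)² = 65.1168400262²
eq3−eq1, eq3−eq2 (x²,y² cancel):
  -17.078·x − 39.390·y = -1840.755525
  96.298·x − 87.048·y = 1391.013614
det = -17.078·-87.048 − -39.390·96.298 = 5279.783964
x = (-1840.755525·-87.048 − -39.390·1391.013614) / 5279.783964 = 40.726309
y = (-17.078·1391.013614 − -1840.755525·96.298) / 5279.783964 = 29.074172

x=40.726 y=29.074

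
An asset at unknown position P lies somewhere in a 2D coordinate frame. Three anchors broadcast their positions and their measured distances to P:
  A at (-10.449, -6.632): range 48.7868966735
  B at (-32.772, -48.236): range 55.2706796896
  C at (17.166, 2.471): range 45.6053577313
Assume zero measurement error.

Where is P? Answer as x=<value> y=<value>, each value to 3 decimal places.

eq1: (x + 10.449)² + (y + 6.632)² = 48.7868966735²
eq2: (x + 32.772)² + (y + 48.236)² = 55.2706796896²
eq3: (x − 17.166)² + (y − 2.471)² = 45.6053577313²
eq1−eq3, eq1−eq2 (x²,y² cancel):
  55.230·x + 18.206·y = 447.925005
  -44.646·x − 83.208·y = 2572.863909
det = 55.230·-83.208 − 18.206·-44.646 = -3782.752764
x = (447.925005·-83.208 − 18.206·2572.863909) / -3782.752764 = 22.235792
y = (55.230·2572.863909 − 447.925005·-44.646) / -3782.752764 = -42.851686

x=22.236 y=-42.852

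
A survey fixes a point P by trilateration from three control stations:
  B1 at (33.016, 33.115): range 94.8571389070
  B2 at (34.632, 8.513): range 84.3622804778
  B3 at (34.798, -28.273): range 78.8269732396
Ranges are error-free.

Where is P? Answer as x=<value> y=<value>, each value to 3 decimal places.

x=-43.818 y=-22.512

eq1: (x − 33.016)² + (y − 33.115)² = 94.8571389070²
eq2: (x − 34.632)² + (y − 8.513)² = 84.3622804778²
eq3: (x − 34.798)² + (y + 28.273)² = 78.8269732396²
eq2−eq3, eq2−eq1 (x²,y² cancel):
  0.332·x − 73.572·y = 1641.719397
  -3.232·x + 49.204·y = -966.069546
det = 0.332·49.204 − -73.572·-3.232 = -221.448976
x = (1641.719397·49.204 − -73.572·-966.069546) / -221.448976 = -43.818187
y = (0.332·-966.069546 − 1641.719397·-3.232) / -221.448976 = -22.512193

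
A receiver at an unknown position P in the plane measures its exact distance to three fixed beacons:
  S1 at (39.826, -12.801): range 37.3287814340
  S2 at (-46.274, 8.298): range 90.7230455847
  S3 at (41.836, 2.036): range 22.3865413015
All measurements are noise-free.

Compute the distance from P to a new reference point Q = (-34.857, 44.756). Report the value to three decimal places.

80.486

eq1: (x − 39.826)² + (y + 12.801)² = 37.3287814340²
eq2: (x + 46.274)² + (y − 8.298)² = 90.7230455847²
eq3: (x − 41.836)² + (y − 2.036)² = 22.3865413015²
eq2−eq1, eq2−eq3 (x²,y² cancel):
  172.200·x − 42.198·y = 6377.069074
  176.220·x − 12.524·y = 7273.770081
det = 172.200·-12.524 − -42.198·176.220 = 5279.498760
x = (6377.069074·-12.524 − -42.198·7273.770081) / 5279.498760 = 43.010170
y = (172.200·7273.770081 − 6377.069074·176.220) / 5279.498760 = 24.391728
|P − Q| = √((43.010170 − -34.857)² + (24.391728 − 44.756)²) = 80.486022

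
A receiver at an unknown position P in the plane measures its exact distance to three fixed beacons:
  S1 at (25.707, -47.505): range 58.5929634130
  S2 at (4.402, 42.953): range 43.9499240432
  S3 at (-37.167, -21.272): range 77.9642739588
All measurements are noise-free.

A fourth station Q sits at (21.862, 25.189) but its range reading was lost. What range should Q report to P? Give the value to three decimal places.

eq1: (x − 25.707)² + (y + 47.505)² = 58.5929634130²
eq2: (x − 4.402)² + (y − 42.953)² = 43.9499240432²
eq3: (x + 37.167)² + (y + 21.272)² = 77.9642739588²
eq3−eq2, eq3−eq1 (x²,y² cancel):
  83.138·x + 128.450·y = 4177.286131
  125.748·x − 52.466·y = 3728.983653
det = 83.138·-52.466 − 128.450·125.748 = -20514.248908
x = (4177.286131·-52.466 − 128.450·3728.983653) / -20514.248908 = 34.032611
y = (83.138·3728.983653 − 4177.286131·125.748) / -20514.248908 = 10.493445
|P − Q| = √((34.032611 − 21.862)² + (10.493445 − 25.189)²) = 19.080962

19.081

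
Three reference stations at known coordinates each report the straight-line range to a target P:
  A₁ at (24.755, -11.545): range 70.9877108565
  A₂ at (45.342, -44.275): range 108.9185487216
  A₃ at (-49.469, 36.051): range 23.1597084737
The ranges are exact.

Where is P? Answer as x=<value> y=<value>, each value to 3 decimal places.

eq1: (x − 24.755)² + (y + 11.545)² = 70.9877108565²
eq2: (x − 45.342)² + (y + 44.275)² = 108.9185487216²
eq3: (x + 49.469)² + (y − 36.051)² = 23.1597084737²
eq1−eq3, eq1−eq2 (x²,y² cancel):
  -148.448·x + 95.192·y = 7503.642508
  41.174·x − 65.460·y = -3553.919624
det = -148.448·-65.460 − 95.192·41.174 = 5797.970672
x = (7503.642508·-65.460 − 95.192·-3553.919624) / 5797.970672 = -26.368488
y = (-148.448·-3553.919624 − 7503.642508·41.174) / 5797.970672 = 37.705828

x=-26.368 y=37.706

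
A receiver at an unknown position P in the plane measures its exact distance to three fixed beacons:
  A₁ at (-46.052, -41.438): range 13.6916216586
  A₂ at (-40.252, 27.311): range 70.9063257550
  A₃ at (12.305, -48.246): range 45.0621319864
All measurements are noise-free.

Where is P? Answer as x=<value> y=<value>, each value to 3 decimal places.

eq1: (x + 46.052)² + (y + 41.438)² = 13.6916216586²
eq2: (x + 40.252)² + (y − 27.311)² = 70.9063257550²
eq3: (x − 12.305)² + (y + 48.246)² = 45.0621319864²
eq3−eq2, eq3−eq1 (x²,y² cancel):
  -105.114·x + 151.114·y = -3110.086609
  -116.714·x + 13.616·y = 3201.940243
det = -105.114·13.616 − 151.114·-116.714 = 16205.887172
x = (-3110.086609·13.616 − 151.114·3201.940243) / 16205.887172 = -32.469986
y = (-105.114·3201.940243 − -3110.086609·-116.714) / 16205.887172 = -43.166992

x=-32.470 y=-43.167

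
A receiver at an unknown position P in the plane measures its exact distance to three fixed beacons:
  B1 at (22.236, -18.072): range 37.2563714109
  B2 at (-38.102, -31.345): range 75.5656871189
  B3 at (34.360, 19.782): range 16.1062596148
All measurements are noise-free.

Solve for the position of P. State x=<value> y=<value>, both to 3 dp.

x=18.274 y=18.973

eq1: (x − 22.236)² + (y + 18.072)² = 37.2563714109²
eq2: (x + 38.102)² + (y + 31.345)² = 75.5656871189²
eq3: (x − 34.360)² + (y − 19.782)² = 16.1062596148²
eq3−eq2, eq3−eq1 (x²,y² cancel):
  -144.924·x − 102.254·y = -4588.427166
  -24.248·x − 75.708·y = -1879.525856
det = -144.924·-75.708 − -102.254·-24.248 = 8492.451200
x = (-4588.427166·-75.708 − -102.254·-1879.525856) / 8492.451200 = 18.274065
y = (-144.924·-1879.525856 − -4588.427166·-24.248) / 8492.451200 = 18.973111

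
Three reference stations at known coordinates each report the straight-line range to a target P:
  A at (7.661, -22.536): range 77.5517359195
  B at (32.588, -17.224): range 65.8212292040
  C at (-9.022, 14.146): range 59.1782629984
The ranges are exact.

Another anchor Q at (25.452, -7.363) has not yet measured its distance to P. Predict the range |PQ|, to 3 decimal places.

57.321

eq1: (x − 7.661)² + (y + 22.536)² = 77.5517359195²
eq2: (x − 32.588)² + (y + 17.224)² = 65.8212292040²
eq3: (x + 9.022)² + (y − 14.146)² = 59.1782629984²
eq2−eq3, eq2−eq1 (x²,y² cancel):
  -83.220·x + 62.740·y = -246.770718
  -49.854·x − 10.624·y = -2473.919233
det = -83.220·-10.624 − 62.740·-49.854 = 4011.969240
x = (-246.770718·-10.624 − 62.740·-2473.919233) / 4011.969240 = 39.341125
y = (-83.220·-2473.919233 − -246.770718·-49.854) / 4011.969240 = 48.249884
|P − Q| = √((39.341125 − 25.452)² + (48.249884 − -7.363)²) = 57.321032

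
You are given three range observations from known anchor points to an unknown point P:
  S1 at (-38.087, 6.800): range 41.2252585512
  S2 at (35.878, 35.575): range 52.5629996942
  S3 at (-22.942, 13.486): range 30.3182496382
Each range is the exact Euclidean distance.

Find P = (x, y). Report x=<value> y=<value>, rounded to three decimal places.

eq1: (x + 38.087)² + (y − 6.800)² = 41.2252585512²
eq2: (x − 35.878)² + (y − 35.575)² = 52.5629996942²
eq3: (x + 22.942)² + (y − 13.486)² = 30.3182496382²
eq1−eq2, eq1−eq3 (x²,y² cancel):
  147.930·x + 57.550·y = -7.395054
  30.290·x + 13.372·y = -8.326328
det = 147.930·13.372 − 57.550·30.290 = 234.930460
x = (-7.395054·13.372 − 57.550·-8.326328) / 234.930460 = 1.618749
y = (147.930·-8.326328 − -7.395054·30.290) / 234.930460 = -4.289429

x=1.619 y=-4.289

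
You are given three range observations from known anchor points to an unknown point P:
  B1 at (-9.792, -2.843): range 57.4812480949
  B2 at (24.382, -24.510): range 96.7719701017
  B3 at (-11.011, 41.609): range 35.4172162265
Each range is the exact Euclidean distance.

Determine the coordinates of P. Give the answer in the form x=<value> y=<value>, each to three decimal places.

x=-46.428 y=41.450

eq1: (x + 9.792)² + (y + 2.843)² = 57.4812480949²
eq2: (x − 24.382)² + (y + 24.510)² = 96.7719701017²
eq3: (x + 11.011)² + (y − 41.609)² = 35.4172162265²
eq2−eq3, eq2−eq1 (x²,y² cancel):
  -70.786·x + 132.238·y = 8767.763970
  -68.348·x + 43.334·y = 4969.464204
det = -70.786·43.334 − 132.238·-68.348 = 5970.762300
x = (8767.763970·43.334 − 132.238·4969.464204) / 5970.762300 = -46.427861
y = (-70.786·4969.464204 − 8767.763970·-68.348) / 5970.762300 = 41.450426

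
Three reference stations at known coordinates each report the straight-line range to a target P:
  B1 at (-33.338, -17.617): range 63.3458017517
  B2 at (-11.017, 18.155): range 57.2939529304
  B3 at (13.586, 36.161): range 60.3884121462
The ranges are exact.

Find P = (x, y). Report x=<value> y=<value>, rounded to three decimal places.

eq1: (x + 33.338)² + (y + 17.617)² = 63.3458017517²
eq2: (x + 11.017)² + (y − 18.155)² = 57.2939529304²
eq3: (x − 13.586)² + (y − 36.161)² = 60.3884121462²
eq3−eq1, eq3−eq2 (x²,y² cancel):
  -93.848·x − 107.556·y = -436.346662
  -49.206·x − 36.012·y = -677.055724
det = -93.848·-36.012 − -107.556·-49.206 = -1912.746360
x = (-436.346662·-36.012 − -107.556·-677.055724) / -1912.746360 = 29.856384
y = (-93.848·-677.055724 − -436.346662·-49.206) / -1912.746360 = -21.994266

x=29.856 y=-21.994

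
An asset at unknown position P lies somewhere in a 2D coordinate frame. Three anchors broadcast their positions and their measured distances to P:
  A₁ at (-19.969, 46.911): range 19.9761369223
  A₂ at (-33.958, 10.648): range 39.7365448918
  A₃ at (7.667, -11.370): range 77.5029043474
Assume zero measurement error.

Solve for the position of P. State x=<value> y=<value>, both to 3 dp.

eq1: (x + 19.969)² + (y − 46.911)² = 19.9761369223²
eq2: (x + 33.958)² + (y − 10.648)² = 39.7365448918²
eq3: (x − 7.667)² + (y + 11.370)² = 77.5029043474²
eq1−eq2, eq1−eq3 (x²,y² cancel):
  -27.978·x − 72.526·y = -2512.824168
  55.272·x − 116.562·y = -8018.997229
det = -27.978·-116.562 − -72.526·55.272 = 7269.828708
x = (-2512.824168·-116.562 − -72.526·-8018.997229) / 7269.828708 = -39.710149
y = (-27.978·-8018.997229 − -2512.824168·55.272) / 7269.828708 = 49.966008

x=-39.710 y=49.966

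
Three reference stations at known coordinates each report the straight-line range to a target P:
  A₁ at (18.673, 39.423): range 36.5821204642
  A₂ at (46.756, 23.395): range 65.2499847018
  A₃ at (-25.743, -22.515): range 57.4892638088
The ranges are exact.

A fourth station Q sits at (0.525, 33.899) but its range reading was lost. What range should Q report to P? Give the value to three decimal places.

18.093

eq1: (x − 18.673)² + (y − 39.423)² = 36.5821204642²
eq2: (x − 46.756)² + (y − 23.395)² = 65.2499847018²
eq3: (x + 25.743)² + (y + 22.515)² = 57.4892638088²
eq3−eq2, eq3−eq1 (x²,y² cancel):
  144.998·x + 91.820·y = 611.277237
  88.832·x + 123.876·y = 2699.990500
det = 144.998·123.876 − 91.820·88.832 = 9805.218008
x = (611.277237·123.876 − 91.820·2699.990500) / 9805.218008 = -17.561114
y = (144.998·2699.990500 − 611.277237·88.832) / 9805.218008 = 34.389061
|P − Q| = √((-17.561114 − 0.525)² + (34.389061 − 33.899)²) = 18.092752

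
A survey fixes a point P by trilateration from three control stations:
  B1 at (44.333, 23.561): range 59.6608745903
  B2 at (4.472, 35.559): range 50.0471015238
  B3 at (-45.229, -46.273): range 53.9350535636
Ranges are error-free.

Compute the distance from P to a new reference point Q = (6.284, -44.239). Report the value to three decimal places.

eq1: (x − 44.333)² + (y − 23.561)² = 59.6608745903²
eq2: (x − 4.472)² + (y − 35.559)² = 50.0471015238²
eq3: (x + 45.229)² + (y + 46.273)² = 53.9350535636²
eq1−eq2, eq1−eq3 (x²,y² cancel):
  -79.722·x + 23.996·y = -181.386759
  -179.124·x − 139.668·y = 2316.747314
det = -79.722·-139.668 − 23.996·-179.124 = 15432.871800
x = (-181.386759·-139.668 − 23.996·2316.747314) / 15432.871800 = -1.960668
y = (-79.722·2316.747314 − -181.386759·-179.124) / 15432.871800 = -14.072977
|P − Q| = √((-1.960668 − 6.284)² + (-14.072977 − -44.239)²) = 31.272408

31.272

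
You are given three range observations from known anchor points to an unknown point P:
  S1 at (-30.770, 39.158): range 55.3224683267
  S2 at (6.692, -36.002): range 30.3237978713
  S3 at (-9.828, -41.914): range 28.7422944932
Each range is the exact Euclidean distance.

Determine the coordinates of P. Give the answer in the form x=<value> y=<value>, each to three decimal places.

x=-13.537 y=-13.412

eq1: (x + 30.770)² + (y − 39.158)² = 55.3224683267²
eq2: (x − 6.692)² + (y + 36.002)² = 30.3237978713²
eq3: (x + 9.828)² + (y + 41.914)² = 28.7422944932²
eq3−eq2, eq3−eq1 (x²,y² cancel):
  33.040·x + 11.824·y = -605.859337
  -41.884·x + 162.144·y = -1607.687125
det = 33.040·162.144 − 11.824·-41.884 = 5852.474176
x = (-605.859337·162.144 − 11.824·-1607.687125) / 5852.474176 = -13.537379
y = (33.040·-1607.687125 − -605.859337·-41.884) / 5852.474176 = -13.412070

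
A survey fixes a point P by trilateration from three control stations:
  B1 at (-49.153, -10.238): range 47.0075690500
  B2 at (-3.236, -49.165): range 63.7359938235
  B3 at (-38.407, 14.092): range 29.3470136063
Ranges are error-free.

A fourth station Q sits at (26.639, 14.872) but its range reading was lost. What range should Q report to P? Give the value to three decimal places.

eq1: (x + 49.153)² + (y + 10.238)² = 47.0075690500²
eq2: (x + 3.236)² + (y + 49.165)² = 63.7359938235²
eq3: (x + 38.407)² + (y − 14.092)² = 29.3470136063²
eq3−eq2, eq3−eq1 (x²,y² cancel):
  70.342·x − 126.514·y = -2447.042893
  -21.492·x − 48.660·y = -501.312400
det = 70.342·-48.660 − -126.514·-21.492 = -6141.880608
x = (-2447.042893·-48.660 − -126.514·-501.312400) / -6141.880608 = -9.060754
y = (70.342·-501.312400 − -2447.042893·-21.492) / -6141.880608 = 14.304277
|P − Q| = √((-9.060754 − 26.639)² + (14.304277 − 14.872)²) = 35.704268

35.704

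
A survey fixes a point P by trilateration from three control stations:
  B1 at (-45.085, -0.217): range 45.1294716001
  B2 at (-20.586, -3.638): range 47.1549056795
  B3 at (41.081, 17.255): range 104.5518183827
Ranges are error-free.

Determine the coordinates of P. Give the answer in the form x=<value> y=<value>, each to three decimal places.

eq1: (x + 45.085)² + (y + 0.217)² = 45.1294716001²
eq2: (x + 20.586)² + (y + 3.638)² = 47.1549056795²
eq3: (x − 41.081)² + (y − 17.255)² = 104.5518183827²
eq1−eq2, eq1−eq3 (x²,y² cancel):
  48.998·x − 6.842·y = -1782.601797
  172.332·x + 34.944·y = -8941.734248
det = 48.998·34.944 − -6.842·172.332 = 2891.281656
x = (-1782.601797·34.944 − -6.842·-8941.734248) / 2891.281656 = -42.704447
y = (48.998·-8941.734248 − -1782.601797·172.332) / 2891.281656 = -45.283641

x=-42.704 y=-45.284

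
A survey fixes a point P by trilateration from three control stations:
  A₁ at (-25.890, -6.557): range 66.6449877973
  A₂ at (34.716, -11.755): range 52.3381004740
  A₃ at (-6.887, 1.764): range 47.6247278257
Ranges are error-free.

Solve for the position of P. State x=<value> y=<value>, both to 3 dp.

x=22.601 y=39.162

eq1: (x + 25.890)² + (y + 6.557)² = 66.6449877973²
eq2: (x − 34.716)² + (y + 11.755)² = 52.3381004740²
eq3: (x + 6.887)² + (y − 1.764)² = 47.6247278257²
eq3−eq1, eq3−eq2 (x²,y² cancel):
  -38.006·x − 16.642·y = -1510.695814
  83.206·x − 27.038·y = 821.676155
det = -38.006·-27.038 − -16.642·83.206 = 2412.320480
x = (-1510.695814·-27.038 − -16.642·821.676155) / 2412.320480 = 22.600864
y = (-38.006·821.676155 − -1510.695814·83.206) / 2412.320480 = 39.161601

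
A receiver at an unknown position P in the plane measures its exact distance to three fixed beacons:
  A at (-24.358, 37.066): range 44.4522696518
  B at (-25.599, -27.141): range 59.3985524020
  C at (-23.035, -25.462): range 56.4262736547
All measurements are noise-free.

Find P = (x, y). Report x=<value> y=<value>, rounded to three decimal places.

eq1: (x + 24.358)² + (y − 37.066)² = 44.4522696518²
eq2: (x + 25.599)² + (y + 27.141)² = 59.3985524020²
eq3: (x + 23.035)² + (y + 25.462)² = 56.4262736547²
eq3−eq1, eq3−eq2 (x²,y² cancel):
  -2.646·x + 125.056·y = 1996.195932
  -5.128·x − 3.358·y = -131.245656
det = -2.646·-3.358 − 125.056·-5.128 = 650.172436
x = (1996.195932·-3.358 − 125.056·-131.245656) / 650.172436 = 14.934239
y = (-2.646·-131.245656 − 1996.195932·-5.128) / 650.172436 = 16.278403

x=14.934 y=16.278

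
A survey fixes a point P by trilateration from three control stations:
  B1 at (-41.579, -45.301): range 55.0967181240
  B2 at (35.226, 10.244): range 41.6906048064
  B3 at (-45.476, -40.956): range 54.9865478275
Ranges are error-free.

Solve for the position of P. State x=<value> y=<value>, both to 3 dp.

x=-3.311 y=-5.663

eq1: (x + 41.579)² + (y + 45.301)² = 55.0967181240²
eq2: (x − 35.226)² + (y − 10.244)² = 41.6906048064²
eq3: (x + 45.476)² + (y + 40.956)² = 54.9865478275²
eq1−eq3, eq1−eq2 (x²,y² cancel):
  -7.794·x + 8.690·y = -23.405424
  153.610·x + 111.090·y = -1137.641411
det = -7.794·111.090 − 8.690·153.610 = -2200.706360
x = (-23.405424·111.090 − 8.690·-1137.641411) / -2200.706360 = -3.310753
y = (-7.794·-1137.641411 − -23.405424·153.610) / -2200.706360 = -5.662766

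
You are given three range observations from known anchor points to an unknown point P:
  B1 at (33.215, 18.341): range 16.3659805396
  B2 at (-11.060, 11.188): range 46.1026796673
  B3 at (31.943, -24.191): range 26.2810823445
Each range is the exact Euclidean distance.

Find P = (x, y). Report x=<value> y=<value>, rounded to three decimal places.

eq1: (x − 33.215)² + (y − 18.341)² = 16.3659805396²
eq2: (x + 11.060)² + (y − 11.188)² = 46.1026796673²
eq3: (x − 31.943)² + (y + 24.191)² = 26.2810823445²
eq3−eq1, eq3−eq2 (x²,y² cancel):
  2.544·x + 85.064·y = 256.918746
  -86.006·x + 70.758·y = -2792.826569
det = 2.544·70.758 − 85.064·-86.006 = 7496.022736
x = (256.918746·70.758 − 85.064·-2792.826569) / 7496.022736 = 34.117834
y = (2.544·-2792.826569 − 256.918746·-86.006) / 7496.022736 = 1.999941

x=34.118 y=2.000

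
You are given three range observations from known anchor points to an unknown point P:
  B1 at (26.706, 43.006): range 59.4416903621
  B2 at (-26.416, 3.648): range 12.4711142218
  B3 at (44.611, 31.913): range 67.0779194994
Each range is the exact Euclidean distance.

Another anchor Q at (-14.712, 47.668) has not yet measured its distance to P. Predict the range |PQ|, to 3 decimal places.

eq1: (x − 26.706)² + (y − 43.006)² = 59.4416903621²
eq2: (x + 26.416)² + (y − 3.648)² = 12.4711142218²
eq3: (x − 44.611)² + (y − 31.913)² = 67.0779194994²
eq1−eq3, eq1−eq2 (x²,y² cancel):
  35.810·x − 22.186·y = -520.278313
  -106.244·x − 78.716·y = 1526.172351
det = 35.810·-78.716 − -22.186·-106.244 = -5175.949344
x = (-520.278313·-78.716 − -22.186·1526.172351) / -5175.949344 = -14.454138
y = (35.810·1526.172351 − -520.278313·-106.244) / -5175.949344 = 0.120600
|P − Q| = √((-14.454138 − -14.712)² + (0.120600 − 47.668)²) = 47.548100

47.548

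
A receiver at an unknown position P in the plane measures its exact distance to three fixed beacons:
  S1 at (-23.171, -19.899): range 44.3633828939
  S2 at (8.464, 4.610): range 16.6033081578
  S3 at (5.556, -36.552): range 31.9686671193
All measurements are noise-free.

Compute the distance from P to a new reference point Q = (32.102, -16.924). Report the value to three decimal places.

eq1: (x + 23.171)² + (y + 19.899)² = 44.3633828939²
eq2: (x − 8.464)² + (y − 4.610)² = 16.6033081578²
eq3: (x − 5.556)² + (y + 36.552)² = 31.9686671193²
eq1−eq2, eq1−eq3 (x²,y² cancel):
  63.270·x + 49.018·y = 852.465854
  57.454·x − 33.306·y = 1380.166462
det = 63.270·-33.306 − 49.018·57.454 = -4923.550792
x = (852.465854·-33.306 − 49.018·1380.166462) / -4923.550792 = 19.507309
y = (63.270·1380.166462 − 852.465854·57.454) / -4923.550792 = -7.788192
|P − Q| = √((19.507309 − 32.102)² + (-7.788192 − -16.924)²) = 15.559217

15.559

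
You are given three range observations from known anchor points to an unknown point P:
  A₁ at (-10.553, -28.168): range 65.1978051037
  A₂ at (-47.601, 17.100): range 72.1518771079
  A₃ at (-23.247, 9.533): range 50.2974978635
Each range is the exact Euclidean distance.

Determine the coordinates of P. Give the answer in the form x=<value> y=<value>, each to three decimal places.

x=23.837 y=27.222

eq1: (x + 10.553)² + (y + 28.168)² = 65.1978051037²
eq2: (x + 47.601)² + (y − 17.100)² = 72.1518771079²
eq3: (x + 23.247)² + (y − 9.533)² = 50.2974978635²
eq1−eq2, eq1−eq3 (x²,y² cancel):
  -74.096·x + 90.536·y = 698.323588
  -25.388·x + 75.402·y = 1447.414564
det = -74.096·75.402 − 90.536·-25.388 = -3288.458624
x = (698.323588·75.402 − 90.536·1447.414564) / -3288.458624 = 23.837347
y = (-74.096·1447.414564 − 698.323588·-25.388) / -3288.458624 = 27.222052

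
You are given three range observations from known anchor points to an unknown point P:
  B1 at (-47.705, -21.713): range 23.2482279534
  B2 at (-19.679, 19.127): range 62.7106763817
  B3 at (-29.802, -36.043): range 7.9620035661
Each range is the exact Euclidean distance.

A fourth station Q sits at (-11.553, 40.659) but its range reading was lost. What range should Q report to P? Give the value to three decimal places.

eq1: (x + 47.705)² + (y + 21.713)² = 23.2482279534²
eq2: (x + 19.679)² + (y − 19.127)² = 62.7106763817²
eq3: (x + 29.802)² + (y + 36.043)² = 7.9620035661²
eq3−eq1, eq3−eq2 (x²,y² cancel):
  -35.806·x + 28.660·y = 82.877739
  20.246·x + 110.340·y = -5303.387314
det = -35.806·110.340 − 28.660·20.246 = -4531.084400
x = (82.877739·110.340 − 28.660·-5303.387314) / -4531.084400 = -35.563189
y = (-35.806·-5303.387314 − 82.877739·20.246) / -4531.084400 = -41.538653
|P − Q| = √((-35.563189 − -11.553)² + (-41.538653 − 40.659)²) = 85.632607

85.633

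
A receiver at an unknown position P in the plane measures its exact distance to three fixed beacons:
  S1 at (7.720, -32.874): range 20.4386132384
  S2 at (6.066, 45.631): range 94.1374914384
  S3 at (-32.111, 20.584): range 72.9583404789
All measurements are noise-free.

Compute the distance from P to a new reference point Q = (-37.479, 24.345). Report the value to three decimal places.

eq1: (x − 7.720)² + (y + 32.874)² = 20.4386132384²
eq2: (x − 6.066)² + (y − 45.631)² = 94.1374914384²
eq3: (x + 32.111)² + (y − 20.584)² = 72.9583404789²
eq3−eq1, eq3−eq2 (x²,y² cancel):
  79.662·x − 106.916·y = 4590.663433
  76.354·x + 50.094·y = -2874.780709
det = 79.662·50.094 − -106.916·76.354 = 12154.052492
x = (4590.663433·50.094 − -106.916·-2874.780709) / 12154.052492 = -6.367865
y = (79.662·-2874.780709 − 4590.663433·76.354) / 12154.052492 = -47.681734
|P − Q| = √((-6.367865 − -37.479)² + (-47.681734 − 24.345)²) = 78.458608

78.459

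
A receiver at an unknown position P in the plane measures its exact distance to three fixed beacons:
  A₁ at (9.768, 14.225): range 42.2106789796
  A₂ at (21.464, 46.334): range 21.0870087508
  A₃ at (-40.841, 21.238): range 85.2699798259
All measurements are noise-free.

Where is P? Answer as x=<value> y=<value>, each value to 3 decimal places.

x=41.988 y=41.494

eq1: (x − 9.768)² + (y − 14.225)² = 42.2106789796²
eq2: (x − 21.464)² + (y − 46.334)² = 21.0870087508²
eq3: (x + 40.841)² + (y − 21.238)² = 85.2699798259²
eq1−eq2, eq1−eq3 (x²,y² cancel):
  23.392·x + 64.218·y = 3646.857885
  -101.218·x + 14.026·y = -3667.952564
det = 23.392·14.026 − 64.218·-101.218 = 6828.113716
x = (3646.857885·14.026 − 64.218·-3667.952564) / 6828.113716 = 41.988083
y = (23.392·-3667.952564 − 3646.857885·-101.218) / 6828.113716 = 41.494171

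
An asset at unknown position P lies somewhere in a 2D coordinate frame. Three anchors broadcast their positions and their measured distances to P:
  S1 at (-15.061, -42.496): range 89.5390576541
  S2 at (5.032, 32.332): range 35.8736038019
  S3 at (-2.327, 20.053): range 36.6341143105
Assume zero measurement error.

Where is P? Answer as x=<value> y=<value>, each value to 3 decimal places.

eq1: (x + 15.061)² + (y + 42.496)² = 89.5390576541²
eq2: (x − 5.032)² + (y − 32.332)² = 35.8736038019²
eq3: (x + 2.327)² + (y − 20.053)² = 36.6341143105²
eq1−eq3, eq1−eq2 (x²,y² cancel):
  25.468·x + 125.098·y = 5049.978515
  40.186·x + 149.656·y = 5768.262907
det = 25.468·149.656 − 125.098·40.186 = -1215.749220
x = (5049.978515·149.656 − 125.098·5768.262907) / -1215.749220 = -28.099078
y = (25.468·5768.262907 − 5049.978515·40.186) / -1215.749220 = 46.088713

x=-28.099 y=46.089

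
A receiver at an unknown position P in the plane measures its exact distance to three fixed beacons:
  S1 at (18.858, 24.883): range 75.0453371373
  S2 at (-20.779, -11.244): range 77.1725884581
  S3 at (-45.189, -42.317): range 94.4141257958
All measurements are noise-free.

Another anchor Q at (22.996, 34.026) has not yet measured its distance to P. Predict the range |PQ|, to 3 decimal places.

82.075

eq1: (x − 18.858)² + (y − 24.883)² = 75.0453371373²
eq2: (x + 20.779)² + (y + 11.244)² = 77.1725884581²
eq3: (x + 45.189)² + (y + 42.317)² = 94.4141257958²
eq3−eq1, eq3−eq2 (x²,y² cancel):
  128.094·x + 134.400·y = 424.238167
  48.820·x + 62.146·y = -316.161093
det = 128.094·62.146 − 134.400·48.820 = 1399.121724
x = (424.238167·62.146 − 134.400·-316.161093) / 1399.121724 = 49.214271
y = (128.094·-316.161093 − 424.238167·48.820) / 1399.121724 = -43.748621
|P − Q| = √((49.214271 − 22.996)² + (-43.748621 − 34.026)²) = 82.074901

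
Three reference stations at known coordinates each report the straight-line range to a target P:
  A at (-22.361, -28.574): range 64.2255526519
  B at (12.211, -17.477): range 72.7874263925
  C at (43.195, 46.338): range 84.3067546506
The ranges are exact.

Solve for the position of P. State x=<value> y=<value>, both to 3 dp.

eq1: (x + 22.361)² + (y + 28.574)² = 64.2255526519²
eq2: (x − 12.211)² + (y + 17.477)² = 72.7874263925²
eq3: (x − 43.195)² + (y − 46.338)² = 84.3067546506²
eq2−eq3, eq2−eq1 (x²,y² cancel):
  61.968·x + 127.630·y = 1748.844780
  -69.144·x − 22.194·y = 2035.021574
det = 61.968·-22.194 − 127.630·-69.144 = 7449.530928
x = (1748.844780·-22.194 − 127.630·2035.021574) / 7449.530928 = -40.075498
y = (61.968·2035.021574 − 1748.844780·-69.144) / 7449.530928 = 33.160254

x=-40.075 y=33.160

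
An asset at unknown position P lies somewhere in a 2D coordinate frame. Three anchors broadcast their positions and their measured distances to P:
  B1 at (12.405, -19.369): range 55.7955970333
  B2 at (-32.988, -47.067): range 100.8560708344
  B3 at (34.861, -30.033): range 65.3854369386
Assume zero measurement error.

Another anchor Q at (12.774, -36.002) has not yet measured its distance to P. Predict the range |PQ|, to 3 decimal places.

eq1: (x − 12.405)² + (y + 19.369)² = 55.7955970333²
eq2: (x + 32.988)² + (y + 47.067)² = 100.8560708344²
eq3: (x − 34.861)² + (y + 30.033)² = 65.3854369386²
eq2−eq3, eq2−eq1 (x²,y² cancel):
  135.698·x + 34.068·y = 4710.451438
  90.786·x + 55.396·y = 4284.329929
det = 135.698·55.396 − 34.068·90.786 = 4424.228960
x = (4710.451438·55.396 − 34.068·4284.329929) / 4424.228960 = 25.989074
y = (135.698·4284.329929 − 4710.451438·90.786) / 4424.228960 = 34.747740
|P − Q| = √((25.989074 − 12.774)² + (34.747740 − -36.002)²) = 71.973356

71.973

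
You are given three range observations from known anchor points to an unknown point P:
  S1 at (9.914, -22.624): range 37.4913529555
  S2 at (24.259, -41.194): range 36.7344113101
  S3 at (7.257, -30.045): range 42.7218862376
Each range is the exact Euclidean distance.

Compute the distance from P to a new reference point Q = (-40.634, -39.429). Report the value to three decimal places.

90.757

eq1: (x − 9.914)² + (y + 22.624)² = 37.4913529555²
eq2: (x − 24.259)² + (y + 41.194)² = 36.7344113101²
eq3: (x − 7.257)² + (y + 30.045)² = 42.7218862376²
eq1−eq3, eq1−eq2 (x²,y² cancel):
  -5.314·x − 14.842·y = -74.324715
  28.690·x − 37.140·y = 1731.496517
det = -5.314·-37.140 − -14.842·28.690 = 623.178940
x = (-74.324715·-37.140 − -14.842·1731.496517) / 623.178940 = 45.667928
y = (-5.314·1731.496517 − -74.324715·28.690) / 623.178940 = -11.343125
|P − Q| = √((45.667928 − -40.634)² + (-11.343125 − -39.429)²) = 90.757034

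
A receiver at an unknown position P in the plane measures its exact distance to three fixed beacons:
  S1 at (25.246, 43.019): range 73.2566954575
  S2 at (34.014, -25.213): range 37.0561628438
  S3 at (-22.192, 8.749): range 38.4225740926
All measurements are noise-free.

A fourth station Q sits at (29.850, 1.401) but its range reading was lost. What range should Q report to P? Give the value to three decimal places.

eq1: (x − 25.246)² + (y − 43.019)² = 73.2566954575²
eq2: (x − 34.014)² + (y + 25.213)² = 37.0561628438²
eq3: (x + 22.192)² + (y − 8.749)² = 38.4225740926²
eq2−eq1, eq2−eq3 (x²,y² cancel):
  -17.536·x + 136.464·y = -3298.036913
  -112.412·x + 67.924·y = -1326.752695
det = -17.536·67.924 − 136.464·-112.412 = 14149.075904
x = (-3298.036913·67.924 − 136.464·-1326.752695) / 14149.075904 = -3.036374
y = (-17.536·-1326.752695 − -3298.036913·-112.412) / 14149.075904 = -24.557999
|P − Q| = √((-3.036374 − 29.850)² + (-24.557999 − 1.401)²) = 41.897293

41.897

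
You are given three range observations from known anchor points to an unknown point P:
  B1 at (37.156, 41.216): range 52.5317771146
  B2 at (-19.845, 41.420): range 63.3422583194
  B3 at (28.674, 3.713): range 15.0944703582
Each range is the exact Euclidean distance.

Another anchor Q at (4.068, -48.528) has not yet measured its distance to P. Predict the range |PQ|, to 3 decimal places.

43.123

eq1: (x − 37.156)² + (y − 41.216)² = 52.5317771146²
eq2: (x + 19.845)² + (y − 41.420)² = 63.3422583194²
eq3: (x − 28.674)² + (y − 3.713)² = 15.0944703582²
eq2−eq3, eq2−eq1 (x²,y² cancel):
  97.038·x − 75.414·y = 2510.942874
  114.002·x − 0.408·y = 2222.540649
det = 97.038·-0.408 − -75.414·114.002 = 8557.755324
x = (2510.942874·-0.408 − -75.414·2222.540649) / 8557.755324 = 19.466111
y = (97.038·2222.540649 − 2510.942874·114.002) / 8557.755324 = -8.247678
|P − Q| = √((19.466111 − 4.068)² + (-8.247678 − -48.528)²) = 43.123151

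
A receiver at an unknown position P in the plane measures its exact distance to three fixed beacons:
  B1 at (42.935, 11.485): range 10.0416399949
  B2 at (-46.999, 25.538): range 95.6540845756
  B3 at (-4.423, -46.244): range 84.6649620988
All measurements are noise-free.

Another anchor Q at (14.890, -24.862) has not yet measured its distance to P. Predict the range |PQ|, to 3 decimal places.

55.930

eq1: (x − 42.935)² + (y − 11.485)² = 10.0416399949²
eq2: (x + 46.999)² + (y − 25.538)² = 95.6540845756²
eq3: (x + 4.423)² + (y + 46.244)² = 84.6649620988²
eq1−eq2, eq1−eq3 (x²,y² cancel):
  -179.868·x + 28.106·y = -8163.093367
  -94.716·x − 115.458·y = -6884.570258
det = -179.868·-115.458 − 28.106·-94.716 = 23429.287440
x = (-8163.093367·-115.458 − 28.106·-6884.570258) / 23429.287440 = 48.485989
y = (-179.868·-6884.570258 − -8163.093367·-94.716) / 23429.287440 = 19.852859
|P − Q| = √((48.485989 − 14.890)² + (19.852859 − -24.862)²) = 55.929501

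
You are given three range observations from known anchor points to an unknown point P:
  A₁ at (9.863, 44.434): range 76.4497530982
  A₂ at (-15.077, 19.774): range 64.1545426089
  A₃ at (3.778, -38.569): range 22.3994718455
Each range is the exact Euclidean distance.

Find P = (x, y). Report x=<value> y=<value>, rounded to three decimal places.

x=24.698 y=-30.563

eq1: (x − 9.863)² + (y − 44.434)² = 76.4497530982²
eq2: (x + 15.077)² + (y − 19.774)² = 64.1545426089²
eq3: (x − 3.778)² + (y + 38.569)² = 22.3994718455²
eq3−eq2, eq3−eq1 (x²,y² cancel):
  -37.710·x + 116.686·y = -4497.583038
  12.170·x + 166.006·y = -4773.010330
det = -37.710·166.006 − 116.686·12.170 = -7680.154880
x = (-4497.583038·166.006 − 116.686·-4773.010330) / -7680.154880 = 24.697716
y = (-37.710·-4773.010330 − -4497.583038·12.170) / -7680.154880 = -30.562640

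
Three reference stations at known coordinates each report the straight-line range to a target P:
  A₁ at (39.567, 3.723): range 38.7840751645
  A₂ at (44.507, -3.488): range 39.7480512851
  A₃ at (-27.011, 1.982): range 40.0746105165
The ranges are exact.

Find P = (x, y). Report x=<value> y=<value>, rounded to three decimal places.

eq1: (x − 39.567)² + (y − 3.723)² = 38.7840751645²
eq2: (x − 44.507)² + (y + 3.488)² = 39.7480512851²
eq3: (x + 27.011)² + (y − 1.982)² = 40.0746105165²
eq2−eq3, eq2−eq1 (x²,y² cancel):
  -143.036·x + 10.940·y = -1285.583575
  -9.880·x + 14.422·y = -337.927880
det = -143.036·14.422 − 10.940·-9.880 = -1954.777992
x = (-1285.583575·14.422 − 10.940·-337.927880) / -1954.777992 = 7.593576
y = (-143.036·-337.927880 − -1285.583575·-9.880) / -1954.777992 = -18.229327

x=7.594 y=-18.229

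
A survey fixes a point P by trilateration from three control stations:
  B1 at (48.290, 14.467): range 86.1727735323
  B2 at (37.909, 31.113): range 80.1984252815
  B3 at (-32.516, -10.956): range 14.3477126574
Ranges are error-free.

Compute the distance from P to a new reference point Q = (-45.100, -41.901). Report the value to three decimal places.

45.269

eq1: (x − 48.290)² + (y − 14.467)² = 86.1727735323²
eq2: (x − 37.909)² + (y − 31.113)² = 80.1984252815²
eq3: (x + 32.516)² + (y + 10.956)² = 14.3477126574²
eq1−eq3, eq1−eq2 (x²,y² cancel):
  -161.612·x − 50.846·y = 5855.996043
  -20.762·x + 33.292·y = 857.852342
det = -161.612·33.292 − -50.846·-20.762 = -6436.051356
x = (5855.996043·33.292 − -50.846·857.852342) / -6436.051356 = -37.068719
y = (-161.612·857.852342 − 5855.996043·-20.762) / -6436.051356 = 2.650234
|P − Q| = √((-37.068719 − -45.100)² + (2.650234 − -41.901)²) = 45.269349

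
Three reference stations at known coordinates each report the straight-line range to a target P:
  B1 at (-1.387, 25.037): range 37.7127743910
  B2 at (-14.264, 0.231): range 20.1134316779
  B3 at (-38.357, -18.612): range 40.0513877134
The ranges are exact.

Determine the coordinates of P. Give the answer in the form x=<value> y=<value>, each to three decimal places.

eq1: (x + 1.387)² + (y − 25.037)² = 37.7127743910²
eq2: (x + 14.264)² + (y − 0.231)² = 20.1134316779²
eq3: (x + 38.357)² + (y + 18.612)² = 40.0513877134²
eq3−eq1, eq3−eq2 (x²,y² cancel):
  73.940·x + 87.298·y = -1007.030549
  48.186·x + 37.686·y = -414.587412
det = 73.940·37.686 − 87.298·48.186 = -1420.038588
x = (-1007.030549·37.686 − 87.298·-414.587412) / -1420.038588 = 1.238207
y = (73.940·-414.587412 − -1007.030549·48.186) / -1420.038588 = -12.584292

x=1.238 y=-12.584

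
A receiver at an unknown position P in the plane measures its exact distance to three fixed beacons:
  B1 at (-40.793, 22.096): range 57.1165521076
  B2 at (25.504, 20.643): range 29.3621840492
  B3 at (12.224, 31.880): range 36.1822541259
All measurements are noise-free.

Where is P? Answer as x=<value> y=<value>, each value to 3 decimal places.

x=9.896 y=-4.227

eq1: (x + 40.793)² + (y − 22.096)² = 57.1165521076²
eq2: (x − 25.504)² + (y − 20.643)² = 29.3621840492²
eq3: (x − 12.224)² + (y − 31.880)² = 36.1822541259²
eq2−eq1, eq2−eq3 (x²,y² cancel):
  -132.594·x + 2.906·y = -1324.448073
  -26.560·x + 22.474·y = -357.844550
det = -132.594·22.474 − 2.906·-26.560 = -2902.734196
x = (-1324.448073·22.474 − 2.906·-357.844550) / -2902.734196 = 9.896101
y = (-132.594·-357.844550 − -1324.448073·-26.560) / -2902.734196 = -4.227290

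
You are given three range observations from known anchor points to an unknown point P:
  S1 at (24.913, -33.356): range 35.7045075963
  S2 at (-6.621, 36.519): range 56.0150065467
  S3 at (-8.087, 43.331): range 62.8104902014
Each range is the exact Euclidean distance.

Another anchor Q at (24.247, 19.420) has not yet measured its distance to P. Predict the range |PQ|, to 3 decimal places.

eq1: (x − 24.913)² + (y + 33.356)² = 35.7045075963²
eq2: (x + 6.621)² + (y − 36.519)² = 56.0150065467²
eq3: (x + 8.087)² + (y − 43.331)² = 62.8104902014²
eq3−eq1, eq3−eq2 (x²,y² cancel):
  66.000·x − 153.374·y = 2460.650992
  2.932·x − 13.624·y = 241.976593
det = 66.000·-13.624 − -153.374·2.932 = -449.491432
x = (2460.650992·-13.624 − -153.374·241.976593) / -449.491432 = -7.984599
y = (66.000·241.976593 − 2460.650992·2.932) / -449.491432 = -19.479407
|P − Q| = √((-7.984599 − 24.247)² + (-19.479407 − 19.420)²) = 50.517718

50.518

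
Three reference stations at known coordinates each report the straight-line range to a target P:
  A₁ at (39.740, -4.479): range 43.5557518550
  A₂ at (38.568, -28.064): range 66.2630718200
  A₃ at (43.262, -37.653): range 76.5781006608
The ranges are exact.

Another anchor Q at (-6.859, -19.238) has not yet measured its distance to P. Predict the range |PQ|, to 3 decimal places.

65.850

eq1: (x − 39.740)² + (y + 4.479)² = 43.5557518550²
eq2: (x − 38.568)² + (y + 28.064)² = 66.2630718200²
eq3: (x − 43.262)² + (y + 37.653)² = 76.5781006608²
eq1−eq3, eq1−eq2 (x²,y² cancel):
  7.044·x − 66.348·y = -2277.081969
  -2.344·x − 47.170·y = -1817.941488
det = 7.044·-47.170 − -66.348·-2.344 = -487.785192
x = (-2277.081969·-47.170 − -66.348·-1817.941488) / -487.785192 = 27.075085
y = (7.044·-1817.941488 − -2277.081969·-2.344) / -487.785192 = 37.194774
|P − Q| = √((27.075085 − -6.859)² + (37.194774 − -19.238)²) = 65.849678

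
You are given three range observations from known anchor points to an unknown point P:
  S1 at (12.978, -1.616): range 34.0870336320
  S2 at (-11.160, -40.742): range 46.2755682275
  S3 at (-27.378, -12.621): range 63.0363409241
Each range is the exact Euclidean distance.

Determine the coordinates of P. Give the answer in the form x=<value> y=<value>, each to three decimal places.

x=33.547 y=-28.797

eq1: (x − 12.978)² + (y + 1.616)² = 34.0870336320²
eq2: (x + 11.160)² + (y + 40.742)² = 46.2755682275²
eq3: (x + 27.378)² + (y + 12.621)² = 63.0363409241²
eq1−eq2, eq1−eq3 (x²,y² cancel):
  -48.276·x − 78.252·y = 633.913871
  -80.712·x − 22.010·y = -2073.849830
det = -48.276·-22.010 − -78.252·-80.712 = -5253.320664
x = (633.913871·-22.010 − -78.252·-2073.849830) / -5253.320664 = 33.547417
y = (-48.276·-2073.849830 − 633.913871·-80.712) / -5253.320664 = -28.797334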